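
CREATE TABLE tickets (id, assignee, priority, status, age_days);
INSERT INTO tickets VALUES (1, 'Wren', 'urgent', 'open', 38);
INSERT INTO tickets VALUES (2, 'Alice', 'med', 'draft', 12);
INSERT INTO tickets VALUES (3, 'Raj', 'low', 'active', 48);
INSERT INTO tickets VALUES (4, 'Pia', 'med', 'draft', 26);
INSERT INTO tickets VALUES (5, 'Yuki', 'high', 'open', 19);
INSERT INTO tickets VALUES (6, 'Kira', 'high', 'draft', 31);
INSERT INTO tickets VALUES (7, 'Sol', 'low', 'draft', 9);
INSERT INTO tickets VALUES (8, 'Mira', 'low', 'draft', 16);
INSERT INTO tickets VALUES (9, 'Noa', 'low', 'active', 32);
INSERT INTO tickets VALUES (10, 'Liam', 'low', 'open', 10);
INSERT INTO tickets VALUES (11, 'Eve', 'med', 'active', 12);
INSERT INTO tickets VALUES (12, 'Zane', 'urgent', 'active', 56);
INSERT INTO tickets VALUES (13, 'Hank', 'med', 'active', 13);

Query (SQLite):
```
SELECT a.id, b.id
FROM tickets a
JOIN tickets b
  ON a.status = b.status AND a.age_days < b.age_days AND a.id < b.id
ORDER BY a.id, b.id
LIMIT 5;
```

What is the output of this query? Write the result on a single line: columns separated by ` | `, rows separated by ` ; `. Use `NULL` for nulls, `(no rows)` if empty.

Pairs (a,b) with same status, a.age_days < b.age_days, a.id < b.id.
status groups: active:{3,9,11,12,13} draft:{2,4,6,7,8} open:{1,5,10}
Ordered by (a.id, b.id); first 5.

2 | 4 ; 2 | 6 ; 2 | 8 ; 3 | 12 ; 4 | 6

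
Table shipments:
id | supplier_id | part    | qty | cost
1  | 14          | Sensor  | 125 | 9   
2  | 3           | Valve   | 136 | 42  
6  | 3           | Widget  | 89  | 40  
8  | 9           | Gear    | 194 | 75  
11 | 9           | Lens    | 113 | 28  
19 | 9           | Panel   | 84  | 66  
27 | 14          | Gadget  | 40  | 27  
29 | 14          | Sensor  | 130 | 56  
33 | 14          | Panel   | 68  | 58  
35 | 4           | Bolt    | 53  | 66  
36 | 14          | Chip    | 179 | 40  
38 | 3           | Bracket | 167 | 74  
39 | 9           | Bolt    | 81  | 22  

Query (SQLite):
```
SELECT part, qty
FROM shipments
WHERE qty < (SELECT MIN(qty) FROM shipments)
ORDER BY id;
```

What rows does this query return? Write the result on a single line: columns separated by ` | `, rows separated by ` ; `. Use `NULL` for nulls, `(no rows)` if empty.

(no rows)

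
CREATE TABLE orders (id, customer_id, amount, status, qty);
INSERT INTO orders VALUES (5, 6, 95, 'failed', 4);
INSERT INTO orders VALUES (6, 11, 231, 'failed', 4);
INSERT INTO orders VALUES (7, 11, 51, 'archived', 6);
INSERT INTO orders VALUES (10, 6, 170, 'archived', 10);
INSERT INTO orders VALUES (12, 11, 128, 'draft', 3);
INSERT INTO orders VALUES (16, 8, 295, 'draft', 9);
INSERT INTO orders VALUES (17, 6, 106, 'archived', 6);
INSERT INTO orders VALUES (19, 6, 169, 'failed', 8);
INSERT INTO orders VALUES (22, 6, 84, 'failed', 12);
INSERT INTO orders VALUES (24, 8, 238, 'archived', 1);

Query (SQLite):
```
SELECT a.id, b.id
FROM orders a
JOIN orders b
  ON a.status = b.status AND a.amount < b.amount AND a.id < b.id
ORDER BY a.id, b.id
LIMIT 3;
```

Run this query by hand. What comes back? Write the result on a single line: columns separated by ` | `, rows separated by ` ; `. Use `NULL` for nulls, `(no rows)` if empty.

Pairs (a,b) with same status, a.amount < b.amount, a.id < b.id.
status groups: archived:{7,10,17,24} draft:{12,16} failed:{5,6,19,22}
Ordered by (a.id, b.id); first 3.

5 | 6 ; 5 | 19 ; 7 | 10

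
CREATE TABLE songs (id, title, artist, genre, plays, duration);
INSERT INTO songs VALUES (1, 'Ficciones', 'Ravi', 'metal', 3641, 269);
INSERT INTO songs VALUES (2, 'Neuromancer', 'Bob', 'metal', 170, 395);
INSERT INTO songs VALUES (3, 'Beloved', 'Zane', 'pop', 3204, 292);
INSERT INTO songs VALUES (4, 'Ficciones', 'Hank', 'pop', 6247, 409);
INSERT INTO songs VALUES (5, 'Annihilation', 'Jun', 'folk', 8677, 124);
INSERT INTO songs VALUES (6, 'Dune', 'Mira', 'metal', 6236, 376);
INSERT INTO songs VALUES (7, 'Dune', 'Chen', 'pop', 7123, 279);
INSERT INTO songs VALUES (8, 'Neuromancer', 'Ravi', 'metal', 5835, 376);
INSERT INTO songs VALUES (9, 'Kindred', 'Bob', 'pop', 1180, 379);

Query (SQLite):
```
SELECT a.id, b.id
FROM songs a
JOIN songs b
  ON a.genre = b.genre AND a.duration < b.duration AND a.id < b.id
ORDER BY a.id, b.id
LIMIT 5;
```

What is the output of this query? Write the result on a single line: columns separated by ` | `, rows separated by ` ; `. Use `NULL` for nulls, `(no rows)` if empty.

Pairs (a,b) with same genre, a.duration < b.duration, a.id < b.id.
genre groups: folk:{5} metal:{1,2,6,8} pop:{3,4,7,9}
Ordered by (a.id, b.id); first 5.

1 | 2 ; 1 | 6 ; 1 | 8 ; 3 | 4 ; 3 | 9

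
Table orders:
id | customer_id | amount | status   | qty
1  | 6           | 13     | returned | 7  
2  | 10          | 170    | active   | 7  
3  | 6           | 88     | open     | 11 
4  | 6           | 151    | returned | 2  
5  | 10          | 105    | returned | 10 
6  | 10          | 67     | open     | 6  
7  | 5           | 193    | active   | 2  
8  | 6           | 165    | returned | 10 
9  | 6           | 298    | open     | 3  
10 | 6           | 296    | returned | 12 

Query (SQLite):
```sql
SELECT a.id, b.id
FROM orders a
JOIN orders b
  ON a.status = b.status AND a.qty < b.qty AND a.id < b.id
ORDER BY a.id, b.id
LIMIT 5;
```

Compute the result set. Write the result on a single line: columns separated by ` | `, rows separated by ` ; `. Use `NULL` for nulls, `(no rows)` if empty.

1 | 5 ; 1 | 8 ; 1 | 10 ; 4 | 5 ; 4 | 8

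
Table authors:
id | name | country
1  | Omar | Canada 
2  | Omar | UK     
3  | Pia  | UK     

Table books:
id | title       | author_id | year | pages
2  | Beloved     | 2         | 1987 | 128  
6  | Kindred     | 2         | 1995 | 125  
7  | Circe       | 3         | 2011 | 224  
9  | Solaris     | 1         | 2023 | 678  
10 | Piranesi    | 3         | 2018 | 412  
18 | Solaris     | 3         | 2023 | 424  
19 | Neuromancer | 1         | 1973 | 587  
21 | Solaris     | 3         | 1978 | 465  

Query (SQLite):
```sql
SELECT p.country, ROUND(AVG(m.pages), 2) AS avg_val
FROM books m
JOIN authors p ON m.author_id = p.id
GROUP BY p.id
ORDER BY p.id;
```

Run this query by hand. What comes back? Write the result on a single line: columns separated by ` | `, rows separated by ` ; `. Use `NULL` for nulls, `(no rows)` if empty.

Join each books row to its authors via author_id.
Group joined rows by authors.id; compute ROUND(AVG(m.pages), 2) per group.
  1: ids {9, 19} → ROUND(AVG(m.pages), 2)=632.5
  2: ids {2, 6} → ROUND(AVG(m.pages), 2)=126.5
  3: ids {7, 10, 18, 21} → ROUND(AVG(m.pages), 2)=381.25

Canada | 632.5 ; UK | 126.5 ; UK | 381.25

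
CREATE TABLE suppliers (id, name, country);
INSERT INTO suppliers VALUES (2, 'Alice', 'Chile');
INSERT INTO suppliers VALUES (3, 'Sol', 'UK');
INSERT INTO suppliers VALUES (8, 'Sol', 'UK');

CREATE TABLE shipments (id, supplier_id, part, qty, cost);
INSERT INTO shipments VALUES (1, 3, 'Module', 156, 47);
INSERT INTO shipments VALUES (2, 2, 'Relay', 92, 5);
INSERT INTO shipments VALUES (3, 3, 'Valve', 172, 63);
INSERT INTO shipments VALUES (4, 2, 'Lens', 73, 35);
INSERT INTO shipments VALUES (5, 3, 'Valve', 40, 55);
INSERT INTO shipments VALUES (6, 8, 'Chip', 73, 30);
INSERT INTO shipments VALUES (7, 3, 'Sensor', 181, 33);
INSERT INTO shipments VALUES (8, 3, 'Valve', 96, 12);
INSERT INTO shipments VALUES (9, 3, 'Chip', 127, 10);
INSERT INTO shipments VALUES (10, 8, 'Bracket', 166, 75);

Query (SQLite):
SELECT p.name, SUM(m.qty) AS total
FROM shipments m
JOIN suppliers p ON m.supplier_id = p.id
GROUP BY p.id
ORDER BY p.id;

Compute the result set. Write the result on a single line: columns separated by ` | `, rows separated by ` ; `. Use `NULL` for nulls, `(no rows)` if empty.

Alice | 165 ; Sol | 772 ; Sol | 239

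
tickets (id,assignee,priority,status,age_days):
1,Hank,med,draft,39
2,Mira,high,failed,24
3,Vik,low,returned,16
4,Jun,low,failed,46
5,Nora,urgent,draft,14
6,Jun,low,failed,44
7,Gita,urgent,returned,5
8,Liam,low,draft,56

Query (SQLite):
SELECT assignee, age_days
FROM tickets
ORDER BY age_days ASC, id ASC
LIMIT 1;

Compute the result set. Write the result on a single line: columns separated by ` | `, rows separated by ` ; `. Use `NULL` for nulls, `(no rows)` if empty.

Gita | 5

Sort by age_days asc, tiebreak id asc: (5, id=7), (14, id=5), (16, id=3), (24, id=2) …. Take first 1.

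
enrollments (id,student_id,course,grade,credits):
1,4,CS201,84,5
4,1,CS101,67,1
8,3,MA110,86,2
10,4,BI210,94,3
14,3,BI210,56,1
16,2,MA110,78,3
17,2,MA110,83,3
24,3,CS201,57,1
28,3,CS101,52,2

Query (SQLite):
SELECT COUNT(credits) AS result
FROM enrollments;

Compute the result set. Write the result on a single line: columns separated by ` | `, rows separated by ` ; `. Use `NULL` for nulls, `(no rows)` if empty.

All credits values: [5, 1, 2, 3, 1, 3, 3, 1, 2].
COUNT(credits) counts non-NULL values → 9.

9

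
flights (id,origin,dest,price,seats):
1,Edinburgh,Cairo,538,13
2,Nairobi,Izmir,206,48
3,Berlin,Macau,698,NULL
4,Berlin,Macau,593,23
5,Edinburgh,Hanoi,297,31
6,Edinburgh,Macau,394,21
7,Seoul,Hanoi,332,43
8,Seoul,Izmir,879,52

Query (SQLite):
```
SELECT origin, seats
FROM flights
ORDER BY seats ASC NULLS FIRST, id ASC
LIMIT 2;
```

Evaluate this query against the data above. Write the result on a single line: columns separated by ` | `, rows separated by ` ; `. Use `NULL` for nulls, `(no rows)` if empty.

Sort by seats asc, tiebreak id asc: (NULL, id=3), (13, id=1), (21, id=6), (23, id=4), (31, id=5) …. Take first 2.
NULLS FIRST: NULL seats rows go before all non-NULL rows (among themselves ordered by id asc).

Berlin | NULL ; Edinburgh | 13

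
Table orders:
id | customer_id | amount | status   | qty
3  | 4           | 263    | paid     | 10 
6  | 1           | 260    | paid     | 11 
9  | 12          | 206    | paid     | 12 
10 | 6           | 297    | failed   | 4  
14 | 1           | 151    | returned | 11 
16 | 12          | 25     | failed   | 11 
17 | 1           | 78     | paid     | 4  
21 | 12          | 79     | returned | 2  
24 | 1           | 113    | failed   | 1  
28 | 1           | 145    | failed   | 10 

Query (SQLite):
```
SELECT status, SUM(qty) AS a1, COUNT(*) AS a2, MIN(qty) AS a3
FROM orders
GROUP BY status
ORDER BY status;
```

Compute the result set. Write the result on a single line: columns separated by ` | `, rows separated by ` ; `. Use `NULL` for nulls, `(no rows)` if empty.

Group orders by status.
Per group compute: SUM(qty), COUNT(*), MIN(qty).
  failed: ids {10, 16, 24, 28} → SUM(qty)=26, COUNT(*)=4, MIN(qty)=1
  paid: ids {3, 6, 9, 17} → SUM(qty)=37, COUNT(*)=4, MIN(qty)=4
  returned: ids {14, 21} → SUM(qty)=13, COUNT(*)=2, MIN(qty)=2

failed | 26 | 4 | 1 ; paid | 37 | 4 | 4 ; returned | 13 | 2 | 2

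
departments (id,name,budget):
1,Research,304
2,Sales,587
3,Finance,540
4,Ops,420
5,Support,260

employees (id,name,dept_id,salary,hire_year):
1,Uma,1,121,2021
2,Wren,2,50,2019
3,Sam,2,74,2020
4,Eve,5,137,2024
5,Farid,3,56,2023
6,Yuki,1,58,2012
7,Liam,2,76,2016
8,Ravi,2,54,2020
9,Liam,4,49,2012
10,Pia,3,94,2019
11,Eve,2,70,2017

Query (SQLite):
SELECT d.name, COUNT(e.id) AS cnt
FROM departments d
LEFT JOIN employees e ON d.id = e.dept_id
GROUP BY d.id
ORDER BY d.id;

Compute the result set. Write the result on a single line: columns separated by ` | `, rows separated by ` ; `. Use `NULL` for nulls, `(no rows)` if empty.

LEFT JOIN keeps every departments row; unmatched ones get NULL for employees columns.
Group by departments.id and compute COUNT(e.id). COUNT(col) of an all-NULL group is 0.
  1: ids {1, 6} → COUNT(e.id)=2
  2: ids {2, 3, 7, 8, 11} → COUNT(e.id)=5
  3: ids {5, 10} → COUNT(e.id)=2
  4: ids {9} → COUNT(e.id)=1
  5: ids {4} → COUNT(e.id)=1

Research | 2 ; Sales | 5 ; Finance | 2 ; Ops | 1 ; Support | 1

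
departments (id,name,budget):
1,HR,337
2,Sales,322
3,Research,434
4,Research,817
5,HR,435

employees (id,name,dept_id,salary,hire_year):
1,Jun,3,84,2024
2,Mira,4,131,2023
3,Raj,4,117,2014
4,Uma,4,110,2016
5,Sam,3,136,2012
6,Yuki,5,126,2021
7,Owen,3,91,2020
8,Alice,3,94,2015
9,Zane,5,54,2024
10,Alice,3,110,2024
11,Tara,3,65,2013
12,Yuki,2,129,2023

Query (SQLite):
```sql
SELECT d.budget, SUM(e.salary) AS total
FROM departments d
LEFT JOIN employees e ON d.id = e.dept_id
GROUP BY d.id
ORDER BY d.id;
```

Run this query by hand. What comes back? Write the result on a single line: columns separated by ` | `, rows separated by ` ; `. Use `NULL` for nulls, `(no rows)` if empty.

LEFT JOIN keeps every departments row; unmatched ones get NULL for employees columns.
Group by departments.id and compute SUM(e.salary). SUM over an all-NULL group is NULL.
  1: ids {—} → SUM(e.salary)=NULL
  2: ids {12} → SUM(e.salary)=129
  3: ids {1, 5, 7, 8, 10, 11} → SUM(e.salary)=580
  4: ids {2, 3, 4} → SUM(e.salary)=358
  5: ids {6, 9} → SUM(e.salary)=180

337 | NULL ; 322 | 129 ; 434 | 580 ; 817 | 358 ; 435 | 180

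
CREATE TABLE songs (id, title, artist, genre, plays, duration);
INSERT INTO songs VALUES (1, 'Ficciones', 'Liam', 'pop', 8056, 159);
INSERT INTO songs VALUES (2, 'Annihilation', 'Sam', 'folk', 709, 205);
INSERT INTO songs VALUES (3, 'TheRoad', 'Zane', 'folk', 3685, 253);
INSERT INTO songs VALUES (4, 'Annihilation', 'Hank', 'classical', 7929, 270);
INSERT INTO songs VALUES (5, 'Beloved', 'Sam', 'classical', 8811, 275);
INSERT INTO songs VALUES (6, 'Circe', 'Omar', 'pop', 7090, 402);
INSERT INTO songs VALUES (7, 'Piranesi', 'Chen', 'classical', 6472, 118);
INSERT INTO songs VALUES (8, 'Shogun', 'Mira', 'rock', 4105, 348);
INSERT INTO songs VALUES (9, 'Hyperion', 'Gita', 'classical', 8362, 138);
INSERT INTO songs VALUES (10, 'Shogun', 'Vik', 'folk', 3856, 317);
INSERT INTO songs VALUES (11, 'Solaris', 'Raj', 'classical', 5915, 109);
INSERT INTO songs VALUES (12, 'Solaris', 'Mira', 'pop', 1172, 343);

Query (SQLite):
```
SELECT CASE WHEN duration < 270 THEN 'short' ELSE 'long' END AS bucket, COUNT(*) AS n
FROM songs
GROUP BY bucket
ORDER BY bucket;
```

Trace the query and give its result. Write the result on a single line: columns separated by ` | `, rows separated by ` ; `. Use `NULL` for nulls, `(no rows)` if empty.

Bucket rows by duration < 270 → 'short' else 'long'; count each bucket.

long | 6 ; short | 6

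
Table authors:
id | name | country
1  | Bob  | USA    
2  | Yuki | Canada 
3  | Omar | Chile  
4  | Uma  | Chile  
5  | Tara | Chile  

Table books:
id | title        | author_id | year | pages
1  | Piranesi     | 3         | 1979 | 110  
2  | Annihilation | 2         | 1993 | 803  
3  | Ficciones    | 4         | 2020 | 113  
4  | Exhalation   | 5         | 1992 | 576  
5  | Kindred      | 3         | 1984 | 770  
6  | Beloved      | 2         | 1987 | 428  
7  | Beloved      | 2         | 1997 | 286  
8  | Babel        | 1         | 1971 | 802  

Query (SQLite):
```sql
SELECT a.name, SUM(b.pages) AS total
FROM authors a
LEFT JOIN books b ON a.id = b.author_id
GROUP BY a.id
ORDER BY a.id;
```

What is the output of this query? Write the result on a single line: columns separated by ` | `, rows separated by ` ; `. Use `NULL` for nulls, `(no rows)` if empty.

Bob | 802 ; Yuki | 1517 ; Omar | 880 ; Uma | 113 ; Tara | 576

LEFT JOIN keeps every authors row; unmatched ones get NULL for books columns.
Group by authors.id and compute SUM(b.pages). SUM over an all-NULL group is NULL.
  1: ids {8} → SUM(b.pages)=802
  2: ids {2, 6, 7} → SUM(b.pages)=1517
  3: ids {1, 5} → SUM(b.pages)=880
  4: ids {3} → SUM(b.pages)=113
  5: ids {4} → SUM(b.pages)=576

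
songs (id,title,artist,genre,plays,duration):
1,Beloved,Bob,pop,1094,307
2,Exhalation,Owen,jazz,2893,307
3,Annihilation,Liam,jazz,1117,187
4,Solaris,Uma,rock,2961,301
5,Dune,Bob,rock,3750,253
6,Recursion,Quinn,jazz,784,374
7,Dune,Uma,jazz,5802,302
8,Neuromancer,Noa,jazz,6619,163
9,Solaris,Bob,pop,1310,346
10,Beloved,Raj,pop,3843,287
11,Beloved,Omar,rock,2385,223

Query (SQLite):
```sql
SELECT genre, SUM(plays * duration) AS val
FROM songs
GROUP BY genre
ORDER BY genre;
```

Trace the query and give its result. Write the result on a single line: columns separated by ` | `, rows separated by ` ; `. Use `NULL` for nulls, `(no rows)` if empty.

For each row compute plays * duration.
Group by genre; take SUM of the expression per group.
  jazz: ids {2, 3, 6, 7, 8} → SUM(plays * duration)=4221347
  pop: ids {1, 9, 10} → SUM(plays * duration)=1892059
  rock: ids {4, 5, 11} → SUM(plays * duration)=2371866

jazz | 4221347 ; pop | 1892059 ; rock | 2371866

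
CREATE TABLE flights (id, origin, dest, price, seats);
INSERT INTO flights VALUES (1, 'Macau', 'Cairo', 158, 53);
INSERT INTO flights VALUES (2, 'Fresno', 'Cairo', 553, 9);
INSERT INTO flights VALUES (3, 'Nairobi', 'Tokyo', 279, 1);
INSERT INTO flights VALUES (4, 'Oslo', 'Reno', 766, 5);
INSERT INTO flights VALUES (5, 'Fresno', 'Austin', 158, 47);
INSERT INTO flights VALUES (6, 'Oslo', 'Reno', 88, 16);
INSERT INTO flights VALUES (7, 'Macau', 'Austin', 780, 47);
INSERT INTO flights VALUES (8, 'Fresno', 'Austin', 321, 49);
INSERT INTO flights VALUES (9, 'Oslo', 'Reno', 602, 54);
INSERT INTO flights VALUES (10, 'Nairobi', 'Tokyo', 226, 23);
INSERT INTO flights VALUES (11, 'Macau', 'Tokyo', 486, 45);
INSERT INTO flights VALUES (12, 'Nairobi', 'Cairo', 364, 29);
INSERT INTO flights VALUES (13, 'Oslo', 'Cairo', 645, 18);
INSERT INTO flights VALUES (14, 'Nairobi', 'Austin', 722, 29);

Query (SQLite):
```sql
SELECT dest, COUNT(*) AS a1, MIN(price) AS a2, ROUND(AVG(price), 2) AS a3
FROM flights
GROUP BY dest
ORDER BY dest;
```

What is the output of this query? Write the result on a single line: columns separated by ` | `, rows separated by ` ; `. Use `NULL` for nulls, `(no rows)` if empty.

Austin | 4 | 158 | 495.25 ; Cairo | 4 | 158 | 430 ; Reno | 3 | 88 | 485.33 ; Tokyo | 3 | 226 | 330.33

Group flights by dest.
Per group compute: COUNT(*), MIN(price), ROUND(AVG(price), 2).
  Austin: ids {5, 7, 8, 14} → COUNT(*)=4, MIN(price)=158, ROUND(AVG(price), 2)=495.25
  Cairo: ids {1, 2, 12, 13} → COUNT(*)=4, MIN(price)=158, ROUND(AVG(price), 2)=430
  Reno: ids {4, 6, 9} → COUNT(*)=3, MIN(price)=88, ROUND(AVG(price), 2)=485.33
  Tokyo: ids {3, 10, 11} → COUNT(*)=3, MIN(price)=226, ROUND(AVG(price), 2)=330.33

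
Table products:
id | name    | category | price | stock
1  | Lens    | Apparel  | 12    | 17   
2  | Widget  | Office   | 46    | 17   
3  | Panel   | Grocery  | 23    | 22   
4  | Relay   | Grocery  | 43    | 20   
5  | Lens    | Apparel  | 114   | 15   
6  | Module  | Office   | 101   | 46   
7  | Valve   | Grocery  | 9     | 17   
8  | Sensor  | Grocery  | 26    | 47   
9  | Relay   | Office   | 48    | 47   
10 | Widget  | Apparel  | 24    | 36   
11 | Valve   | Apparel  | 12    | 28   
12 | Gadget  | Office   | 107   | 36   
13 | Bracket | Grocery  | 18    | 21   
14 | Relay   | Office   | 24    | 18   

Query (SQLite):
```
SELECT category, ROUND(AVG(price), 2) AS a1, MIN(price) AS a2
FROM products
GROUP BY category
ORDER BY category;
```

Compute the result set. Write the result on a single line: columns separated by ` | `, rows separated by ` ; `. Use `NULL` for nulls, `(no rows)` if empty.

Apparel | 40.5 | 12 ; Grocery | 23.8 | 9 ; Office | 65.2 | 24

Group products by category.
Per group compute: ROUND(AVG(price), 2), MIN(price).
  Apparel: ids {1, 5, 10, 11} → ROUND(AVG(price), 2)=40.5, MIN(price)=12
  Grocery: ids {3, 4, 7, 8, 13} → ROUND(AVG(price), 2)=23.8, MIN(price)=9
  Office: ids {2, 6, 9, 12, 14} → ROUND(AVG(price), 2)=65.2, MIN(price)=24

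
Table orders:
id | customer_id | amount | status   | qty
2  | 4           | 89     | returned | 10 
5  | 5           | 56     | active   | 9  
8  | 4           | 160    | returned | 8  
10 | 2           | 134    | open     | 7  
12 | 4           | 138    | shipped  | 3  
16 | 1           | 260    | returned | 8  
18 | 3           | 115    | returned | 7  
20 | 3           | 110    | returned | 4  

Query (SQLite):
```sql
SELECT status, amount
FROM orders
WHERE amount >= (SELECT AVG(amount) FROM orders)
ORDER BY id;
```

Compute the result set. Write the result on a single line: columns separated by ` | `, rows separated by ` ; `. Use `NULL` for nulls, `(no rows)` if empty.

returned | 160 ; open | 134 ; shipped | 138 ; returned | 260

Scalar subquery: AVG(amount) over all orders rows = 132.75.
Keep rows where amount >= that value.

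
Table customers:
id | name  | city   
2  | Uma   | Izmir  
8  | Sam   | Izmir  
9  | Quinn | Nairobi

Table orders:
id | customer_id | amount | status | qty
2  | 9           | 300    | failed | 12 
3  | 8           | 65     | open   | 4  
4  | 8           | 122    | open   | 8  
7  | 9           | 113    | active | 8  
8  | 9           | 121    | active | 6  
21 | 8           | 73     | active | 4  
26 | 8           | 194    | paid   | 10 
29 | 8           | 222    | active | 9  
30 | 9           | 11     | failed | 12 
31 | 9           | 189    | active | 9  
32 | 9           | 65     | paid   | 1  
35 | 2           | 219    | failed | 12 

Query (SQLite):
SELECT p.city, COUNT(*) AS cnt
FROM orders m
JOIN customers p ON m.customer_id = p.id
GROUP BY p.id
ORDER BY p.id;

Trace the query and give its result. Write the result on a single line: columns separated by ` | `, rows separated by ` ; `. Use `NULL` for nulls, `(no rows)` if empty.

Join each orders row to its customers via customer_id.
Group joined rows by customers.id; compute COUNT(*) per group.
  2: ids {35} → COUNT(*)=1
  8: ids {3, 4, 21, 26, 29} → COUNT(*)=5
  9: ids {2, 7, 8, 30, 31, 32} → COUNT(*)=6

Izmir | 1 ; Izmir | 5 ; Nairobi | 6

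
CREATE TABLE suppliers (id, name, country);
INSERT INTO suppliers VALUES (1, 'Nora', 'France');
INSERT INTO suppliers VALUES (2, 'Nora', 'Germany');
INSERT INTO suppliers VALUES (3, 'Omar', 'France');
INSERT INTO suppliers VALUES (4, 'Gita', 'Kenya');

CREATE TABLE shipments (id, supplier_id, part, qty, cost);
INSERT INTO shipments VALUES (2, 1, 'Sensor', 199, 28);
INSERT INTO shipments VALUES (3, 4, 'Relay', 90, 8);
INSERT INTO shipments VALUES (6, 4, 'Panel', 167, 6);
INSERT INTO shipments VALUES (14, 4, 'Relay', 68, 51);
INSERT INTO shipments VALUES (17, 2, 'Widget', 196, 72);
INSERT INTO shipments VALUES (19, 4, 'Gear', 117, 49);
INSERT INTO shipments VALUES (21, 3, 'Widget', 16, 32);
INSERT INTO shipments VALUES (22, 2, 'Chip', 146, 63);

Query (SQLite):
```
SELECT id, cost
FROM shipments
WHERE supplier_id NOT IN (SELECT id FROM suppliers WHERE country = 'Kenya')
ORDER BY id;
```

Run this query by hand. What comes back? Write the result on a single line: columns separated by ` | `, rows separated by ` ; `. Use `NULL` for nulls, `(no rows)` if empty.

2 | 28 ; 17 | 72 ; 21 | 32 ; 22 | 63

Inner query: suppliers.id where country = 'Kenya'.
Outer: keep shipments rows whose supplier_id is not in that set.
Inner query → {4}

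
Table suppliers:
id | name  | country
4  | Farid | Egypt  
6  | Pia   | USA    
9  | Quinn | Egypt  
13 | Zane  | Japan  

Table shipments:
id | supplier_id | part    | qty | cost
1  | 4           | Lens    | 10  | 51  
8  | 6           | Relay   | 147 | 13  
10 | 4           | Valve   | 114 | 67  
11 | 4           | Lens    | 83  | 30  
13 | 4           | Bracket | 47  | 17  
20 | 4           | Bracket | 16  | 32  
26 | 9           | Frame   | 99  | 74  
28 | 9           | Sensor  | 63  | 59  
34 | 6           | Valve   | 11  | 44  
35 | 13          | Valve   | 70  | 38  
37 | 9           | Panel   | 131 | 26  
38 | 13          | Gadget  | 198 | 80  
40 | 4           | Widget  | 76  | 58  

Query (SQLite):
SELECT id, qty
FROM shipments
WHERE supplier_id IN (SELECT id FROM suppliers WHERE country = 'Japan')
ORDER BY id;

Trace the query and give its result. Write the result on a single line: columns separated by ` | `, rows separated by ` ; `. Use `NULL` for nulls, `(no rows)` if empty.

Inner query: suppliers.id where country = 'Japan'.
Outer: keep shipments rows whose supplier_id is in that set.
Inner query → {13}

35 | 70 ; 38 | 198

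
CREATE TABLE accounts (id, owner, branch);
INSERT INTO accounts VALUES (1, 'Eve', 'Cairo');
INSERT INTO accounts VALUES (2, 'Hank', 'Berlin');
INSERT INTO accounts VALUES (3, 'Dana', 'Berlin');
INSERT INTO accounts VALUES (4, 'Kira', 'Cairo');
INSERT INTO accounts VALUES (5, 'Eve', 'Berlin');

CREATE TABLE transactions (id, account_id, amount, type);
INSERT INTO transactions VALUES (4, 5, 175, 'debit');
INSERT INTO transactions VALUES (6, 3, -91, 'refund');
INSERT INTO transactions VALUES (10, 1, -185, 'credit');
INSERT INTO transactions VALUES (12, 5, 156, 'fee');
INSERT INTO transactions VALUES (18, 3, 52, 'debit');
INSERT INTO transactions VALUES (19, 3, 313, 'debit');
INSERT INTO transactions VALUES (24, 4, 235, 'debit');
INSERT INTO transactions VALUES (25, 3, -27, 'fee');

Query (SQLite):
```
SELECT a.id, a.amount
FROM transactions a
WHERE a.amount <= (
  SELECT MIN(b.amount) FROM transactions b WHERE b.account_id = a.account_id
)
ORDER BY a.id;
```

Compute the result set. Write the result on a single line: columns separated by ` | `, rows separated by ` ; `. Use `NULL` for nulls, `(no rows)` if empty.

For each transactions row a, compute MIN(amount) over rows sharing a.account_id.
Keep row a if a.amount <= that per-group MIN.
  account_id=1: MIN(amount) = -185
  account_id=3: MIN(amount) = -91
  account_id=4: MIN(amount) = 235
  account_id=5: MIN(amount) = 156

6 | -91 ; 10 | -185 ; 12 | 156 ; 24 | 235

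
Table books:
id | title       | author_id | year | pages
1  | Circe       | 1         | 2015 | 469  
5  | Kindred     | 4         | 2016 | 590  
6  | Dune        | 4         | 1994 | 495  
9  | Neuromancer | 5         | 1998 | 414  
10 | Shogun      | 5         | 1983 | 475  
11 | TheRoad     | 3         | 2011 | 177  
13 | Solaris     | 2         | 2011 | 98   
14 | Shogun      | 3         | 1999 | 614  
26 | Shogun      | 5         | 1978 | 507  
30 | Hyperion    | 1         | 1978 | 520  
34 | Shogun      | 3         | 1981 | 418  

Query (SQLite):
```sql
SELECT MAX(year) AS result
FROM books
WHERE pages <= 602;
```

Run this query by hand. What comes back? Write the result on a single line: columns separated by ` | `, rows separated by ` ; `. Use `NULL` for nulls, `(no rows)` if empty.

Rows where pages <= 602 → year values: [2015, 2016, 1994, 1998, 1983, 2011, 2011, 1978, 1978, 1981].
MAX of non-NULL values = 2016.

2016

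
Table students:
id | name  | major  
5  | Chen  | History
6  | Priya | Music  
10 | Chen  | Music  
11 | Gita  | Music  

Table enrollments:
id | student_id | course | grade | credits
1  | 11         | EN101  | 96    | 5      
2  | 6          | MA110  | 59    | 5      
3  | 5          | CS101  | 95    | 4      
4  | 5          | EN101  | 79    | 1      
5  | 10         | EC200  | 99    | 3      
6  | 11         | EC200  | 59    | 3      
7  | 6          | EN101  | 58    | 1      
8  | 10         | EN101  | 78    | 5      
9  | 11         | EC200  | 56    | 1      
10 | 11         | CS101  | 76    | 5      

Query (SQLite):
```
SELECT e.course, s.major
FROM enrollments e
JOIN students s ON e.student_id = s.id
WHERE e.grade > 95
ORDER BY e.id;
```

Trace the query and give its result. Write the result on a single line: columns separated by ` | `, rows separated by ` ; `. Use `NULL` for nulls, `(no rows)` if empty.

Each enrollments row matches the students row where student_id = students.id.
Then keep rows with e.grade > 95.

EN101 | Music ; EC200 | Music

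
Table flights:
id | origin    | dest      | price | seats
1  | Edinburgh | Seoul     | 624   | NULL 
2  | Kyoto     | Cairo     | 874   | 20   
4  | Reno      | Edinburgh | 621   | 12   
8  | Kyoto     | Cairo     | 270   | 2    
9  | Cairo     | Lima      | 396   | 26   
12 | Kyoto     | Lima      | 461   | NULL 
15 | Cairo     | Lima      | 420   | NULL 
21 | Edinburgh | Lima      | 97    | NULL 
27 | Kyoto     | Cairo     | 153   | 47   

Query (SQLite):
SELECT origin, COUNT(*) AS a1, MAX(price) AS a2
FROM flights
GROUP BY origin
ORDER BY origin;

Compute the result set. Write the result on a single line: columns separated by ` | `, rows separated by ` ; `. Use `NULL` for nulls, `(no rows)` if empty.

Cairo | 2 | 420 ; Edinburgh | 2 | 624 ; Kyoto | 4 | 874 ; Reno | 1 | 621

Group flights by origin.
Per group compute: COUNT(*), MAX(price).
  Cairo: ids {9, 15} → COUNT(*)=2, MAX(price)=420
  Edinburgh: ids {1, 21} → COUNT(*)=2, MAX(price)=624
  Kyoto: ids {2, 8, 12, 27} → COUNT(*)=4, MAX(price)=874
  Reno: ids {4} → COUNT(*)=1, MAX(price)=621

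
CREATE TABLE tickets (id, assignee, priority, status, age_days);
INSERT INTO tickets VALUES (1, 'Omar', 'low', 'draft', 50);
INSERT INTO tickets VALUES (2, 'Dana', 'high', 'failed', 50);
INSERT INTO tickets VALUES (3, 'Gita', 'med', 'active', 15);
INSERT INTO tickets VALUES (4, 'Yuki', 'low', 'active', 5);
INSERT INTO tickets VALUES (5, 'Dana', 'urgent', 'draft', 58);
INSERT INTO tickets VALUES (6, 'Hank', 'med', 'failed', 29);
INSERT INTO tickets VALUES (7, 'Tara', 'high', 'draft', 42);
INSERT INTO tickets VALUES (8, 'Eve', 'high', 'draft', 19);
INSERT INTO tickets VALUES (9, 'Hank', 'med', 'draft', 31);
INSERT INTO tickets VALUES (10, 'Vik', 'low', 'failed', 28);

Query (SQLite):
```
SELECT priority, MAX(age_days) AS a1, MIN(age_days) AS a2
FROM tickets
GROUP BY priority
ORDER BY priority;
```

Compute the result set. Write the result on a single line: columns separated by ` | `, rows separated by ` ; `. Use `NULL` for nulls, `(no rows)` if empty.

high | 50 | 19 ; low | 50 | 5 ; med | 31 | 15 ; urgent | 58 | 58

Group tickets by priority.
Per group compute: MAX(age_days), MIN(age_days).
  high: ids {2, 7, 8} → MAX(age_days)=50, MIN(age_days)=19
  low: ids {1, 4, 10} → MAX(age_days)=50, MIN(age_days)=5
  med: ids {3, 6, 9} → MAX(age_days)=31, MIN(age_days)=15
  urgent: ids {5} → MAX(age_days)=58, MIN(age_days)=58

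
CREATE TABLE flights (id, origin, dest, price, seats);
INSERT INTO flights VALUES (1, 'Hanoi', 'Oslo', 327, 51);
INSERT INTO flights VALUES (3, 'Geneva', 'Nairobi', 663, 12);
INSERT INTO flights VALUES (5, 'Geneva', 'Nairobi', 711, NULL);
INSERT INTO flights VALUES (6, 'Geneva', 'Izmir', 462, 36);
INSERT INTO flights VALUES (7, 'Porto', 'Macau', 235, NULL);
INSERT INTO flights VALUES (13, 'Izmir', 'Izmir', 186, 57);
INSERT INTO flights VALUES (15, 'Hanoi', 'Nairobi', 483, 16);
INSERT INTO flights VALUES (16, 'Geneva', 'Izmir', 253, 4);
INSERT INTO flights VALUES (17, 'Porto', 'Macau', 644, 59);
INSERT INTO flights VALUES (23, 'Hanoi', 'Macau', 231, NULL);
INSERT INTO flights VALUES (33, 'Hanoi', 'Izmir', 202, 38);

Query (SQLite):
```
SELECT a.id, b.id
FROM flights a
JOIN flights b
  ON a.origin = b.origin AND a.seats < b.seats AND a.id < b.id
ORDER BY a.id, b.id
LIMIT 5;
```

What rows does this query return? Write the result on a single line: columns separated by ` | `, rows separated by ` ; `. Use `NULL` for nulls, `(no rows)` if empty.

3 | 6 ; 15 | 33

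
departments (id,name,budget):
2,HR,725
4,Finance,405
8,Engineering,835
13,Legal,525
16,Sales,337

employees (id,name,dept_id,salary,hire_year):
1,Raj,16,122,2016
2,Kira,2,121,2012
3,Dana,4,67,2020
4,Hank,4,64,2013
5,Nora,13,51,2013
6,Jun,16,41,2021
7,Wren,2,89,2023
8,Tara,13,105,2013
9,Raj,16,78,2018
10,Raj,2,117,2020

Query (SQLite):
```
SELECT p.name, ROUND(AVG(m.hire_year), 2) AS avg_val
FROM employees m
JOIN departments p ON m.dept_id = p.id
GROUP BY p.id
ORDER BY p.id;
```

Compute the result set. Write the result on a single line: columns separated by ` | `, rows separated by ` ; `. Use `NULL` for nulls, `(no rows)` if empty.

HR | 2018.33 ; Finance | 2016.5 ; Legal | 2013 ; Sales | 2018.33

Join each employees row to its departments via dept_id.
Group joined rows by departments.id; compute ROUND(AVG(m.hire_year), 2) per group.
  2: ids {2, 7, 10} → ROUND(AVG(m.hire_year), 2)=2018.33
  4: ids {3, 4} → ROUND(AVG(m.hire_year), 2)=2016.5
  13: ids {5, 8} → ROUND(AVG(m.hire_year), 2)=2013
  16: ids {1, 6, 9} → ROUND(AVG(m.hire_year), 2)=2018.33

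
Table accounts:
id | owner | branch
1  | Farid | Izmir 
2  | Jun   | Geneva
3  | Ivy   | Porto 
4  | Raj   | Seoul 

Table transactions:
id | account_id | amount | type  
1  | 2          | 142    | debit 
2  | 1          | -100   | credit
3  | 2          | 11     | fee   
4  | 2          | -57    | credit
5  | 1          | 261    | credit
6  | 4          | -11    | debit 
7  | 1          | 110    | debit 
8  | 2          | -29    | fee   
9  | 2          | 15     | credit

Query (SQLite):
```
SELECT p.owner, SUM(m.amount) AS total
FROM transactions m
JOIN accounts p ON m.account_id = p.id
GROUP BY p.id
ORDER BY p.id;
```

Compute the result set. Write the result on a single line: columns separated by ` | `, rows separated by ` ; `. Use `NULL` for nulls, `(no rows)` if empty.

Join each transactions row to its accounts via account_id.
Group joined rows by accounts.id; compute SUM(m.amount) per group.
  1: ids {2, 5, 7} → SUM(m.amount)=271
  2: ids {1, 3, 4, 8, 9} → SUM(m.amount)=82
  4: ids {6} → SUM(m.amount)=-11

Farid | 271 ; Jun | 82 ; Raj | -11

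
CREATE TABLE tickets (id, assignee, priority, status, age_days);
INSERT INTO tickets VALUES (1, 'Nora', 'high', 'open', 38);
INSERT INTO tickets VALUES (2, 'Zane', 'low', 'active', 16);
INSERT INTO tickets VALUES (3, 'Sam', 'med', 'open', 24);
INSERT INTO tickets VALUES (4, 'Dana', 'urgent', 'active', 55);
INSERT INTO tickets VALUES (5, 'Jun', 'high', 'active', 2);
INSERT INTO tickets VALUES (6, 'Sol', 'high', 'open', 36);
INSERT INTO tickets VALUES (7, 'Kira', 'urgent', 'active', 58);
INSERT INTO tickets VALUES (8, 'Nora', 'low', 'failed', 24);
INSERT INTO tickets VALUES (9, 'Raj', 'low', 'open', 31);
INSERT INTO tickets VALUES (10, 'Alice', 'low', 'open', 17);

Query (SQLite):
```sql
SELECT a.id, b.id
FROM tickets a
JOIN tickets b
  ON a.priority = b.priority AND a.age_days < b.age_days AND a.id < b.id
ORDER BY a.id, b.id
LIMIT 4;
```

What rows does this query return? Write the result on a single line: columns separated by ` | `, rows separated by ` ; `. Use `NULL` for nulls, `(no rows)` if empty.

Pairs (a,b) with same priority, a.age_days < b.age_days, a.id < b.id.
priority groups: high:{1,5,6} low:{2,8,9,10} med:{3} urgent:{4,7}
Ordered by (a.id, b.id); first 4.

2 | 8 ; 2 | 9 ; 2 | 10 ; 4 | 7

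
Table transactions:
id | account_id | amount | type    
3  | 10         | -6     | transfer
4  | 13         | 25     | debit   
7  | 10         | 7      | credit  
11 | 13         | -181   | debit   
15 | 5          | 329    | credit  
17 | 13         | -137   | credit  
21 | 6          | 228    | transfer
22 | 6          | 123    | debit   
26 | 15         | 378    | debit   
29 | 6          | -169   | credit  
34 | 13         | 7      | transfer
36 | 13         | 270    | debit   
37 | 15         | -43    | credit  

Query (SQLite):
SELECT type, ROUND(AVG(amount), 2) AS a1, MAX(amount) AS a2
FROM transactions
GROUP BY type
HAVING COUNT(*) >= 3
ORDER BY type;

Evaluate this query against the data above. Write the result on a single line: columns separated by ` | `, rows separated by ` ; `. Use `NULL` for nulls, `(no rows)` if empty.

Group transactions by type.
Per group compute: ROUND(AVG(amount), 2), MAX(amount).
HAVING: drop groups with fewer than 3 rows.
  credit: ids {7, 15, 17, 29, 37} → ROUND(AVG(amount), 2)=-2.6, MAX(amount)=329
  debit: ids {4, 11, 22, 26, 36} → ROUND(AVG(amount), 2)=123, MAX(amount)=378
  transfer: ids {3, 21, 34} → ROUND(AVG(amount), 2)=76.33, MAX(amount)=228

credit | -2.6 | 329 ; debit | 123 | 378 ; transfer | 76.33 | 228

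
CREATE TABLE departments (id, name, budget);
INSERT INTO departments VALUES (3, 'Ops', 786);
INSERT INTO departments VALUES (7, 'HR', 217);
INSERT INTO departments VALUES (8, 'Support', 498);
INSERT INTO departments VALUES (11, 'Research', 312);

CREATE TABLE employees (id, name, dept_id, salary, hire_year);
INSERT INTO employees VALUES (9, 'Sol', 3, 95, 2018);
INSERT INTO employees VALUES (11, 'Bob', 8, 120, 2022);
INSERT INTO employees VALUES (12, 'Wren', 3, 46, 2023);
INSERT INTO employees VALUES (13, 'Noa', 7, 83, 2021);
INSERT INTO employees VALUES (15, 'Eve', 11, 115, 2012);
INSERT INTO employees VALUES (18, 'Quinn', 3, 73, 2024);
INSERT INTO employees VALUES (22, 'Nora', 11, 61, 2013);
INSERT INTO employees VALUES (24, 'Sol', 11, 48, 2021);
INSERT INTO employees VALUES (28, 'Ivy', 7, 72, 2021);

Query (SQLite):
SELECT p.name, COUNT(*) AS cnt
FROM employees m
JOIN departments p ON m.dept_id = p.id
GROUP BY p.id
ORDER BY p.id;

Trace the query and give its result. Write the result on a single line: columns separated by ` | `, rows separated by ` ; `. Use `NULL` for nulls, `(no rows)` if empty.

Join each employees row to its departments via dept_id.
Group joined rows by departments.id; compute COUNT(*) per group.
  3: ids {9, 12, 18} → COUNT(*)=3
  7: ids {13, 28} → COUNT(*)=2
  8: ids {11} → COUNT(*)=1
  11: ids {15, 22, 24} → COUNT(*)=3

Ops | 3 ; HR | 2 ; Support | 1 ; Research | 3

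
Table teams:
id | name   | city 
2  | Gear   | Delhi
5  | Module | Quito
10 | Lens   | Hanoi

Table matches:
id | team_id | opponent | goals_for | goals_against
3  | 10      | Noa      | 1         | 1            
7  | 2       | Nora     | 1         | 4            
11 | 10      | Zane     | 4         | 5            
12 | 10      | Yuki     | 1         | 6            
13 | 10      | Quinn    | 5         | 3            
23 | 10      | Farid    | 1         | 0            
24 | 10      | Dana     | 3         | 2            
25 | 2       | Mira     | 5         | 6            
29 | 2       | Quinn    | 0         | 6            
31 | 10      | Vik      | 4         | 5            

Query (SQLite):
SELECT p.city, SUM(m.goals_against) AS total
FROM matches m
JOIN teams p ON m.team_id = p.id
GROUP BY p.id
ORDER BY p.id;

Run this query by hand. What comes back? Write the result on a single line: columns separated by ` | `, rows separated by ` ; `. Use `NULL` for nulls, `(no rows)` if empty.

Join each matches row to its teams via team_id.
Group joined rows by teams.id; compute SUM(m.goals_against) per group.
  2: ids {7, 25, 29} → SUM(m.goals_against)=16
  10: ids {3, 11, 12, 13, 23, 24, 31} → SUM(m.goals_against)=22

Delhi | 16 ; Hanoi | 22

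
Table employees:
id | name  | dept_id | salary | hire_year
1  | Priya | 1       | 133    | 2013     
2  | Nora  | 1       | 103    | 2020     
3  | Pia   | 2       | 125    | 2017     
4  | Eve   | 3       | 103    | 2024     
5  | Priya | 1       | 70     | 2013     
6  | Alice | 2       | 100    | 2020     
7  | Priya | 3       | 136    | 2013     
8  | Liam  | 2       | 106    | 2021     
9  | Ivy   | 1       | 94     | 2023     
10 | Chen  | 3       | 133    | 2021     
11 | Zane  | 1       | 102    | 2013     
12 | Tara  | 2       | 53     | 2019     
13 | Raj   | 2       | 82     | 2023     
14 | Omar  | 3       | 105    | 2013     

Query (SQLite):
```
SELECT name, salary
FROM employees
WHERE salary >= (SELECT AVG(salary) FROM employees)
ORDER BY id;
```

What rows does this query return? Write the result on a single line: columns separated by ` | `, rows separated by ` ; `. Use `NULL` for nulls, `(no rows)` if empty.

Priya | 133 ; Pia | 125 ; Priya | 136 ; Liam | 106 ; Chen | 133 ; Omar | 105

Scalar subquery: AVG(salary) over all employees rows = 103.214286 (≈; comparison uses full precision).
Keep rows where salary >= that value.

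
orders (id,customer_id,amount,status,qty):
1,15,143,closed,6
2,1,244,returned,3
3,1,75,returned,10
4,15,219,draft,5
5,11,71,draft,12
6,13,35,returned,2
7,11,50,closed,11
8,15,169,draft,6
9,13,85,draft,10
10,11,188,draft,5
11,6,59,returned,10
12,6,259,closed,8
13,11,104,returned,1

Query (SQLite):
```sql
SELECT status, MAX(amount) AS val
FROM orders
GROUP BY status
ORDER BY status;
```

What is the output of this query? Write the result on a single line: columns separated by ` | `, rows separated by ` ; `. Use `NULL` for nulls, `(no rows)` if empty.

Partition orders by status; compute MAX(amount) within each group.
  closed: ids {1, 7, 12} → MAX(amount)=259
  draft: ids {4, 5, 8, 9, 10} → MAX(amount)=219
  returned: ids {2, 3, 6, 11, 13} → MAX(amount)=244

closed | 259 ; draft | 219 ; returned | 244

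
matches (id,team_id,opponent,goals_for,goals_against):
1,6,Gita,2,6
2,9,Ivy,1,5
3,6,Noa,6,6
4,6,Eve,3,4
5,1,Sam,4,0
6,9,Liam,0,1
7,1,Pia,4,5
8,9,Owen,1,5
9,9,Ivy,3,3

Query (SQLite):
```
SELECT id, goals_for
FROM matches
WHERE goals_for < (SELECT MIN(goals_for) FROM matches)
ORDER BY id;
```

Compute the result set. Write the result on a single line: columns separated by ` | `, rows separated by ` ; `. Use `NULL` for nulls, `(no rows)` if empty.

Scalar subquery: MIN(goals_for) over all matches rows = 0.
Keep rows where goals_for < that value.

(no rows)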